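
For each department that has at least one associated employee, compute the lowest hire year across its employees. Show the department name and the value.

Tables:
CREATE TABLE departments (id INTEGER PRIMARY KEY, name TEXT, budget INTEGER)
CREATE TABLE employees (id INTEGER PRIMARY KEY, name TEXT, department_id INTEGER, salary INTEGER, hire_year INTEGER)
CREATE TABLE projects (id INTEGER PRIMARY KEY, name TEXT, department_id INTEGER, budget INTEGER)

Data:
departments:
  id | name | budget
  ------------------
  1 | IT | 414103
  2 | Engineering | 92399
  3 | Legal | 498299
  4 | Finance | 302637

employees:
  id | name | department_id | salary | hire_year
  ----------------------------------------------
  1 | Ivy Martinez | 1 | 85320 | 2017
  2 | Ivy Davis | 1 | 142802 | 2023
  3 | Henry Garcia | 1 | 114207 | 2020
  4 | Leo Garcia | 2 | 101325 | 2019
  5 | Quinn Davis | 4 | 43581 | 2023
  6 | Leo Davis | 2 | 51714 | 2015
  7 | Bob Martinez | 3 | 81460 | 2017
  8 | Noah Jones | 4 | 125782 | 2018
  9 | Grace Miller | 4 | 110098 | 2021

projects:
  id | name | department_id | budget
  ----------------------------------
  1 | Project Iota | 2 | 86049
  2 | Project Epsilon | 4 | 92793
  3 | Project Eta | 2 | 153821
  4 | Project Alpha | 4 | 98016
SELECT p.name, MIN(c.hire_year) AS min_hire_year FROM employees c JOIN departments p ON c.department_id = p.id GROUP BY p.id, p.name

Execution result:
name | min_hire_year
IT | 2017
Engineering | 2015
Legal | 2017
Finance | 2018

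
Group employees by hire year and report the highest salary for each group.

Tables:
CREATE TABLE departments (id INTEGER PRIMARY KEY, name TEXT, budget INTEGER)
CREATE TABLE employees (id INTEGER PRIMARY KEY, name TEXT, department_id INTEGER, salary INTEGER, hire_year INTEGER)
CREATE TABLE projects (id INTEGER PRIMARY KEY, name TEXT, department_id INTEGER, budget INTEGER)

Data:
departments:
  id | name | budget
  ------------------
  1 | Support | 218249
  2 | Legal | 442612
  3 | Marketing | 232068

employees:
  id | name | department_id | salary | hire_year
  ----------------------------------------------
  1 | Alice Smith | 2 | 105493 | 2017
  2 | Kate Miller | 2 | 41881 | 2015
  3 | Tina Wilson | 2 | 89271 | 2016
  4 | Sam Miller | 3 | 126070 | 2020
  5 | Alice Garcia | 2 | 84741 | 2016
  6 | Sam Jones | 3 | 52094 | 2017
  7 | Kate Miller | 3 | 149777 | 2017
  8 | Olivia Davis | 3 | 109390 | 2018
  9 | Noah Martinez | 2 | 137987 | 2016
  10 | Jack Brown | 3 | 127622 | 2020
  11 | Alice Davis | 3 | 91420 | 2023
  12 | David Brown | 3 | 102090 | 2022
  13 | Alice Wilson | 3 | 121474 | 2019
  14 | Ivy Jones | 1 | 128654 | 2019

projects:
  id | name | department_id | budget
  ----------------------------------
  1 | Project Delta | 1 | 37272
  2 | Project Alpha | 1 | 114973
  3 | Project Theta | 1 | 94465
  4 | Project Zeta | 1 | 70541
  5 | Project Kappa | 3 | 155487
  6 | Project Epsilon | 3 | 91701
SELECT hire_year, MAX(salary) AS max_salary FROM employees GROUP BY hire_year

Execution result:
hire_year | max_salary
2015 | 41881
2016 | 137987
2017 | 149777
2018 | 109390
2019 | 128654
2020 | 127622
2022 | 102090
2023 | 91420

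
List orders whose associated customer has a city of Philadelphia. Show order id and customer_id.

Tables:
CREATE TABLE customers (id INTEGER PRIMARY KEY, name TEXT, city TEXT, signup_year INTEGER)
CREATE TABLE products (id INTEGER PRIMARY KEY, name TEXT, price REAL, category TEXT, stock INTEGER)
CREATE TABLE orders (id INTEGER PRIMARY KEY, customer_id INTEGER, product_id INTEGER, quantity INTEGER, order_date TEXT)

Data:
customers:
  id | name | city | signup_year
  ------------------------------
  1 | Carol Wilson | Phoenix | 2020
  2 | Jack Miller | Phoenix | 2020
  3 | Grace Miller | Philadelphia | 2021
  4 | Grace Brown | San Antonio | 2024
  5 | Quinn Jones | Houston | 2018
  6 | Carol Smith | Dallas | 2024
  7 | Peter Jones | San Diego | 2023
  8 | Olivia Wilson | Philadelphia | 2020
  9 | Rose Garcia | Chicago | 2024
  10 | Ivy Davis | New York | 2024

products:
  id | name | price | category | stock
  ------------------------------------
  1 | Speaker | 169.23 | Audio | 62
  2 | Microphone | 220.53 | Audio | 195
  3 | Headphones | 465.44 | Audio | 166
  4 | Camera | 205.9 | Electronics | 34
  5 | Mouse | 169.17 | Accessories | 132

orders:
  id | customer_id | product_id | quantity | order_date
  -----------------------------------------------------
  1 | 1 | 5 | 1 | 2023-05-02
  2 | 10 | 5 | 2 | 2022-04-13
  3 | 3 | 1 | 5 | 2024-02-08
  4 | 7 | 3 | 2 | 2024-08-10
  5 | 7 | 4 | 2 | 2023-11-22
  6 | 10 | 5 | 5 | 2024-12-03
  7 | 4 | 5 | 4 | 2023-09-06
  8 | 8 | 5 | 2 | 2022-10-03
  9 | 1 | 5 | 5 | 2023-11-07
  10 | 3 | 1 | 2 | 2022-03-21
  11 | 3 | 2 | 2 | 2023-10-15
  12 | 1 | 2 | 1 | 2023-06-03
SELECT id, customer_id FROM orders WHERE customer_id IN (SELECT id FROM customers WHERE city = 'Philadelphia')

Execution result:
id | customer_id
3 | 3
8 | 8
10 | 3
11 | 3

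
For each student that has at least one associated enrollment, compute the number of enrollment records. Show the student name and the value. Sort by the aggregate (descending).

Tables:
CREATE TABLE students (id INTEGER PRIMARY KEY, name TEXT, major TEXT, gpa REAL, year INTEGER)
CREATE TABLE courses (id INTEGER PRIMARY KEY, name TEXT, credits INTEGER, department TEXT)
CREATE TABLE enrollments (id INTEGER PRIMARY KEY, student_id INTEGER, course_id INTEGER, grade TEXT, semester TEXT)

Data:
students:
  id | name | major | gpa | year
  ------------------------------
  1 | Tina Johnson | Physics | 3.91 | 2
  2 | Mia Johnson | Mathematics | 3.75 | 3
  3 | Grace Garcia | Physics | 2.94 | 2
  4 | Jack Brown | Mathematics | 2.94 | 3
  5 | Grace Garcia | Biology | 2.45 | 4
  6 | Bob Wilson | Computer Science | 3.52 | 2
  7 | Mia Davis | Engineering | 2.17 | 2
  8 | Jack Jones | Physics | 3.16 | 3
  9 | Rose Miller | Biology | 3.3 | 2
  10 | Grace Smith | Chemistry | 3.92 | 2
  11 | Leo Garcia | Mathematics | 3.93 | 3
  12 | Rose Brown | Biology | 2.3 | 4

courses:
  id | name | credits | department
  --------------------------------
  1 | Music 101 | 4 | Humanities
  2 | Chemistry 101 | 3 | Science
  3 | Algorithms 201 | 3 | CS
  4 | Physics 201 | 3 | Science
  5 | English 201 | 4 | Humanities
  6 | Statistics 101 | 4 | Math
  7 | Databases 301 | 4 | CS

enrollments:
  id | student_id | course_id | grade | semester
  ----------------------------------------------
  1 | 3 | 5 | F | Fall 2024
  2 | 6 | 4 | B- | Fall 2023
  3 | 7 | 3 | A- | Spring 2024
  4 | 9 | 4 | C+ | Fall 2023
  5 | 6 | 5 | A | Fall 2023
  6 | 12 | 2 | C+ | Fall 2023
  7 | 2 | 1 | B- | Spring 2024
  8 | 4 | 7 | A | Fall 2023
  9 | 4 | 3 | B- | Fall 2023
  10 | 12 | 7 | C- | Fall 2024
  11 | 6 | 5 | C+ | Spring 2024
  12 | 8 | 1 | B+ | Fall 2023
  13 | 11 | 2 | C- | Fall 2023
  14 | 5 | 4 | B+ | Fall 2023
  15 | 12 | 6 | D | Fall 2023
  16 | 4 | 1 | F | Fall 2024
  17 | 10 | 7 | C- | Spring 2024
SELECT p.name, COUNT(*) AS n FROM enrollments c JOIN students p ON c.student_id = p.id GROUP BY p.id, p.name ORDER BY n DESC

Execution result:
name | n
Jack Brown | 3
Bob Wilson | 3
Rose Brown | 3
Mia Johnson | 1
Grace Garcia | 1
Grace Garcia | 1
Mia Davis | 1
Jack Jones | 1
Rose Miller | 1
Grace Smith | 1
Leo Garcia | 1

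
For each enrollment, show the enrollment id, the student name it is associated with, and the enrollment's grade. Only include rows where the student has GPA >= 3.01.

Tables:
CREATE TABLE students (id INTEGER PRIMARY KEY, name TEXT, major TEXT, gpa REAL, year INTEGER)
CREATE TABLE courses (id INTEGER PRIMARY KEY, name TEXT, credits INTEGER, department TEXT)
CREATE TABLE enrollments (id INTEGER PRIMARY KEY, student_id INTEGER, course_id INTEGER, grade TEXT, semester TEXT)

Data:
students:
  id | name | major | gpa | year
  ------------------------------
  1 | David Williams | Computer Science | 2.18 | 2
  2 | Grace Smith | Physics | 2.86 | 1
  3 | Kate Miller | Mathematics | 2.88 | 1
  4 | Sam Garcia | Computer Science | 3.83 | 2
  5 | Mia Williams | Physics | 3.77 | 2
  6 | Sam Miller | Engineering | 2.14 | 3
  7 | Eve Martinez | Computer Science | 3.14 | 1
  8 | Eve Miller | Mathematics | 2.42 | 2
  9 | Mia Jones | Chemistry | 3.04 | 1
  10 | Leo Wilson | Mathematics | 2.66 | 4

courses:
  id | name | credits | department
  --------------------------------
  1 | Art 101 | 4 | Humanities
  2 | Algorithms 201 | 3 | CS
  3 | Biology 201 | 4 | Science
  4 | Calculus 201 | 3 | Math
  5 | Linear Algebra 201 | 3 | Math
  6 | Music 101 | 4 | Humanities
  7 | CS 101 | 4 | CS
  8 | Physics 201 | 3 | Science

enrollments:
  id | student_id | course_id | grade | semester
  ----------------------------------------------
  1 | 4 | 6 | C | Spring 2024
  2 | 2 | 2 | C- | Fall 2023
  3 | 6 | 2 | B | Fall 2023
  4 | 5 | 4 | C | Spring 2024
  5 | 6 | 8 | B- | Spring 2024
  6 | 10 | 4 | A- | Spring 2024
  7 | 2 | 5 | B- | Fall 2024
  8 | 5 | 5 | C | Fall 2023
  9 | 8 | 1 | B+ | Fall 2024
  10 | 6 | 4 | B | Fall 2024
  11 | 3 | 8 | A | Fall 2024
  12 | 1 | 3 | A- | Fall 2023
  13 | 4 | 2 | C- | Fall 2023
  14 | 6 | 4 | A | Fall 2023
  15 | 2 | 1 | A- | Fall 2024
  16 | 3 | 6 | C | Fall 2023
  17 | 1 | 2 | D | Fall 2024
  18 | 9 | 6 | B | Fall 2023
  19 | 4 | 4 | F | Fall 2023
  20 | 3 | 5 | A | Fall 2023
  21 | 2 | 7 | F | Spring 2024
SELECT c.id, p.name AS student, c.grade FROM enrollments c JOIN students p ON c.student_id = p.id WHERE p.gpa >= 3.01

Execution result:
id | student | grade
1 | Sam Garcia | C
4 | Mia Williams | C
8 | Mia Williams | C
13 | Sam Garcia | C-
18 | Mia Jones | B
19 | Sam Garcia | F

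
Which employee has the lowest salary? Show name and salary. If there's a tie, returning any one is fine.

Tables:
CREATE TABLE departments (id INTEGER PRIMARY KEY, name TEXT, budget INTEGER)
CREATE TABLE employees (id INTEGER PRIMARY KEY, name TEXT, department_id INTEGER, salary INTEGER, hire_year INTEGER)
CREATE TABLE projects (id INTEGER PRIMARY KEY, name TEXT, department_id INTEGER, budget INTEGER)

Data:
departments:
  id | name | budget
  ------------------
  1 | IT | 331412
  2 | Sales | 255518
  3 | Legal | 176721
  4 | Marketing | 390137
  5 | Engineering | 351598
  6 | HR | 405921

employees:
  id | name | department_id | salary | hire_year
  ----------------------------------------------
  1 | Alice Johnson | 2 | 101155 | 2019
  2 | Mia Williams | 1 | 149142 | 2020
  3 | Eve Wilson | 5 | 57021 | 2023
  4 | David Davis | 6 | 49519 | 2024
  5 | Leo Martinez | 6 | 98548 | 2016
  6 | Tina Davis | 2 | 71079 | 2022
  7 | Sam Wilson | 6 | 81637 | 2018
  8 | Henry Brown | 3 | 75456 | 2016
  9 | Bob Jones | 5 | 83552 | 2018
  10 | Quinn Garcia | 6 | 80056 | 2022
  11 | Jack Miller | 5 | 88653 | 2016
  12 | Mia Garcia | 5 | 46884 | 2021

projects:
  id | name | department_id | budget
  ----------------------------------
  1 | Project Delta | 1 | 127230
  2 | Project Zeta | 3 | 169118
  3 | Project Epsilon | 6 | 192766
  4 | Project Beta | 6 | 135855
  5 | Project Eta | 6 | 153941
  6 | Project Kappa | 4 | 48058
SELECT name, salary FROM employees ORDER BY salary ASC LIMIT 1

Execution result:
name | salary
Mia Garcia | 46884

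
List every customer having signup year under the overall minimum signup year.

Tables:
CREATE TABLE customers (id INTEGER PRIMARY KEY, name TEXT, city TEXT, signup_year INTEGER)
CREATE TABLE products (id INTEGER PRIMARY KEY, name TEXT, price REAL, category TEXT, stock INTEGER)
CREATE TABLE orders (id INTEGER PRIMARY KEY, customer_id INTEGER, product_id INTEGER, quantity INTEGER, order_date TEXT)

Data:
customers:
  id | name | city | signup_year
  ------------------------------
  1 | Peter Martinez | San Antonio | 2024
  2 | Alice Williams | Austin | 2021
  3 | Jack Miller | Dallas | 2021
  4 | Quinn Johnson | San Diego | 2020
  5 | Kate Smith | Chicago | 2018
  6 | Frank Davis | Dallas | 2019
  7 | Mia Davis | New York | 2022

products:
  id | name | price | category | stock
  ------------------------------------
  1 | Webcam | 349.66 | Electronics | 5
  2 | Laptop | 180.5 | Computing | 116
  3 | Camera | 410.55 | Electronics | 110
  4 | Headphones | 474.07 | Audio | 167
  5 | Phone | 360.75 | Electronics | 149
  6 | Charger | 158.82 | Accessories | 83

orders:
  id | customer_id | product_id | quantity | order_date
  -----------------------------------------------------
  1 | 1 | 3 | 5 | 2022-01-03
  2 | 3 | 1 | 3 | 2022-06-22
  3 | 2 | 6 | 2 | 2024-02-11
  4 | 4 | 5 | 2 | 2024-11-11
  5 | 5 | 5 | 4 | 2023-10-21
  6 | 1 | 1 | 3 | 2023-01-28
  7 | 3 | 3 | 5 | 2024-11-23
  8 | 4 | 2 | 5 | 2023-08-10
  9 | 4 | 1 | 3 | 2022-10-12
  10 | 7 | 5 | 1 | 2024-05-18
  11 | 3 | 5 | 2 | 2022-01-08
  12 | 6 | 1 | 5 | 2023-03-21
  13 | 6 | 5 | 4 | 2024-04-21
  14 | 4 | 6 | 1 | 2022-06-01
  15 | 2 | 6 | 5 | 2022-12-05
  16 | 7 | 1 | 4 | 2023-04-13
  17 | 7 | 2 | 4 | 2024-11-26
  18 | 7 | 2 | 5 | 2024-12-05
SELECT name, signup_year FROM customers WHERE signup_year < (SELECT MIN(signup_year) FROM customers)

Execution result:
(no rows)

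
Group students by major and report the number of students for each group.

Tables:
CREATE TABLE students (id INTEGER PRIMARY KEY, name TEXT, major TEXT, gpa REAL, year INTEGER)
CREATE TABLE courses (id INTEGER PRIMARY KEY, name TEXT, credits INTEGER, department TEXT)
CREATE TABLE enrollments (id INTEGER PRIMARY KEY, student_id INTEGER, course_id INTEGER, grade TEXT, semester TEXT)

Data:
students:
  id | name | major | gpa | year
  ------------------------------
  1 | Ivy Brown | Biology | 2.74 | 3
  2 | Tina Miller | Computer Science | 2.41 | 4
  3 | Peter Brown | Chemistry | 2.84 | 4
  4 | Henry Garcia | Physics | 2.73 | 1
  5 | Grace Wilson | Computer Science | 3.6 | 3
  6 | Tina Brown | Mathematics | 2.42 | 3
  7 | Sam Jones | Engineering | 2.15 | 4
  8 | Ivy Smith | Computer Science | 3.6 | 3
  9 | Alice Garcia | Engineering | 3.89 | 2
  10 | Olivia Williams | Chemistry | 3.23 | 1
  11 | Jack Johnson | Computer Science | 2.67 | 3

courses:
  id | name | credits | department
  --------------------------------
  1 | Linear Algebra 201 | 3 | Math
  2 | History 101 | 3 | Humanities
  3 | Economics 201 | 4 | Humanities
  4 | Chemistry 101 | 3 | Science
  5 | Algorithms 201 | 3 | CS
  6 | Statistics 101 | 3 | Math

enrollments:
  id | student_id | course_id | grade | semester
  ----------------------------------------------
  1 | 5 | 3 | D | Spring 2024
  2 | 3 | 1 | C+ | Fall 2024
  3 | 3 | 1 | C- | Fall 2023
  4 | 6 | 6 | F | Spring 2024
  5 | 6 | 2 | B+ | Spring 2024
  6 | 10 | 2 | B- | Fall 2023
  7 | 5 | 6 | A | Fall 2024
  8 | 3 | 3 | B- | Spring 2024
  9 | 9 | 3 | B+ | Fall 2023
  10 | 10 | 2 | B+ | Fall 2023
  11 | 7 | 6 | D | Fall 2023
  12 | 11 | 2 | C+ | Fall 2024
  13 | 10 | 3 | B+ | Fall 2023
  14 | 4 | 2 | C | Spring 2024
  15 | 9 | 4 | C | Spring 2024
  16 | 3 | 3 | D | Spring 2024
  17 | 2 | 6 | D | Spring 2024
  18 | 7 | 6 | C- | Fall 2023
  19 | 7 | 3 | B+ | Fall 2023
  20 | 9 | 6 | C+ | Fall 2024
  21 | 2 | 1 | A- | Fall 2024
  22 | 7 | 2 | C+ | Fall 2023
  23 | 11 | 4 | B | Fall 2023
SELECT major, COUNT(*) AS n FROM students GROUP BY major

Execution result:
major | n
Biology | 1
Chemistry | 2
Computer Science | 4
Engineering | 2
Mathematics | 1
Physics | 1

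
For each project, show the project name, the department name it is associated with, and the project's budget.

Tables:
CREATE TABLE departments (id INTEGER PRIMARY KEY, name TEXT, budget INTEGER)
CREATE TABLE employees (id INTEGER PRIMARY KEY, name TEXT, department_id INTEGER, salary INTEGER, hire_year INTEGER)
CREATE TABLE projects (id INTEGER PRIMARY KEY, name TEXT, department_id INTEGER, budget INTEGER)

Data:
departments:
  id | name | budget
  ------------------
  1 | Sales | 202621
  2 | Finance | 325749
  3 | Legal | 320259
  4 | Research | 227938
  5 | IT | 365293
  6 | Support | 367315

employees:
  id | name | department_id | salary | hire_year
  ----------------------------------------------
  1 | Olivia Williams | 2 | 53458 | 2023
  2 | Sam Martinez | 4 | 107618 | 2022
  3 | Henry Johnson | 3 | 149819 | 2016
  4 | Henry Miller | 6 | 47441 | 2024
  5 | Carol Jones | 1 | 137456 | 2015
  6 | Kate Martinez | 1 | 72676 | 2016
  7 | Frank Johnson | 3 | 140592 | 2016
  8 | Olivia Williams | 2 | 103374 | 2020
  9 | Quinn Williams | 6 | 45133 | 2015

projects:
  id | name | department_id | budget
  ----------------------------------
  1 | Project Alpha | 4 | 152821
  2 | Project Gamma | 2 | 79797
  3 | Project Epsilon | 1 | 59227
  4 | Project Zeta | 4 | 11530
SELECT c.name, p.name AS department, c.budget FROM projects c JOIN departments p ON c.department_id = p.id

Execution result:
name | department | budget
Project Alpha | Research | 152821
Project Gamma | Finance | 79797
Project Epsilon | Sales | 59227
Project Zeta | Research | 11530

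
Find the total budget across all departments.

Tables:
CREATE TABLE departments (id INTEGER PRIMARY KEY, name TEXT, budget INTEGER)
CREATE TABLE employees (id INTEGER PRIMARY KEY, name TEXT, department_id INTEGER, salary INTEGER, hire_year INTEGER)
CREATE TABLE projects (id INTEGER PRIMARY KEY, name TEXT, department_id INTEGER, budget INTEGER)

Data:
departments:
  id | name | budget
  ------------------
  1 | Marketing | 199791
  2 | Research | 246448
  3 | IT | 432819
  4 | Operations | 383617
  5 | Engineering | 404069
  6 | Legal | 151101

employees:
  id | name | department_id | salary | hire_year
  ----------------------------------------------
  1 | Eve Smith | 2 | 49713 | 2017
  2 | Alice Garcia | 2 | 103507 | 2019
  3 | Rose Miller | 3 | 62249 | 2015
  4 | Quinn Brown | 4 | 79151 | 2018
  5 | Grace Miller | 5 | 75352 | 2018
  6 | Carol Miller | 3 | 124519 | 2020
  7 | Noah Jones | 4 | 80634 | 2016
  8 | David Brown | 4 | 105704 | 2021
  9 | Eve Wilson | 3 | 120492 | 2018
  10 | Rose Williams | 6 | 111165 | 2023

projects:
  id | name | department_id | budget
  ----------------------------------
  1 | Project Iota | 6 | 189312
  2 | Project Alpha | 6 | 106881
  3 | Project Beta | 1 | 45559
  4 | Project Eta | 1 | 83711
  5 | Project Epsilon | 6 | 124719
SELECT SUM(budget) FROM departments

Execution result:
1817845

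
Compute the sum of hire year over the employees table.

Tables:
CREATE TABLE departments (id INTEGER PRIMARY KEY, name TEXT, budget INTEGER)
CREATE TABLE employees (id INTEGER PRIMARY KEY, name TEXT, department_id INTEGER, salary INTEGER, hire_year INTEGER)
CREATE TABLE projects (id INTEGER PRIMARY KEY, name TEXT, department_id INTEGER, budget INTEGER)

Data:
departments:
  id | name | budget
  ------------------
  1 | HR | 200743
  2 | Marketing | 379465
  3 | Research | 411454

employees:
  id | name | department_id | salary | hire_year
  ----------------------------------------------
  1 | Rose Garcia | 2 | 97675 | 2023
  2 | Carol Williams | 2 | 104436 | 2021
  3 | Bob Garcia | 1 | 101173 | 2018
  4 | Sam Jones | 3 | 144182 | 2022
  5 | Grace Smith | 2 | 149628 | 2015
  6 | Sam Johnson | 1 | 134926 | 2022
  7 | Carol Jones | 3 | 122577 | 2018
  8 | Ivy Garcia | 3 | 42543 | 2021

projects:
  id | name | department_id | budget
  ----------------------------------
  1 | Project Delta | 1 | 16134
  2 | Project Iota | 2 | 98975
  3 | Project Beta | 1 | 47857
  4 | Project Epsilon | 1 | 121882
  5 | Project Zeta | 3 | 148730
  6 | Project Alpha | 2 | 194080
SELECT SUM(hire_year) FROM employees

Execution result:
16160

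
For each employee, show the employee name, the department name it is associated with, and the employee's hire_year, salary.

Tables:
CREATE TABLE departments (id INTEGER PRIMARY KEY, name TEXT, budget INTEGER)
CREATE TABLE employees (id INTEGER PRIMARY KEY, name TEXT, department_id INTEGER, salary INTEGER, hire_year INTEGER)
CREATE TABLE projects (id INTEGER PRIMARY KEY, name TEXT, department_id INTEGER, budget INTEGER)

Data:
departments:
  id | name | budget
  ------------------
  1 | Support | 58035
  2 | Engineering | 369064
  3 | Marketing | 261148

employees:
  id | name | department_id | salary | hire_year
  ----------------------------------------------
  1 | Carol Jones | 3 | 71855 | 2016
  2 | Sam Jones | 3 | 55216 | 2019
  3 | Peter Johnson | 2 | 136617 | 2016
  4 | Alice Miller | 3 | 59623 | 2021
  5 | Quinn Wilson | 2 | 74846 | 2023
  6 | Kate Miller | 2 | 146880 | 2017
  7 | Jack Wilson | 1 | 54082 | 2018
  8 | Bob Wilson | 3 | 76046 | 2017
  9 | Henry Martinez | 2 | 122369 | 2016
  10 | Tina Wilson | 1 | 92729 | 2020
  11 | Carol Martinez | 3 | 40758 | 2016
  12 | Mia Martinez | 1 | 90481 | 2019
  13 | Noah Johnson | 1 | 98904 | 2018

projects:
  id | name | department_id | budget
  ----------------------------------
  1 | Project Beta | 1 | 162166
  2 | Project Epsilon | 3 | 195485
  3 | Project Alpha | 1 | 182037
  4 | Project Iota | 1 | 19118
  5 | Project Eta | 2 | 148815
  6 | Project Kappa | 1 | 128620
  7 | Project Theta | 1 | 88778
SELECT c.name, p.name AS department, c.hire_year, c.salary FROM employees c JOIN departments p ON c.department_id = p.id

Execution result:
name | department | hire_year | salary
Carol Jones | Marketing | 2016 | 71855
Sam Jones | Marketing | 2019 | 55216
Peter Johnson | Engineering | 2016 | 136617
Alice Miller | Marketing | 2021 | 59623
Quinn Wilson | Engineering | 2023 | 74846
Kate Miller | Engineering | 2017 | 146880
Jack Wilson | Support | 2018 | 54082
Bob Wilson | Marketing | 2017 | 76046
Henry Martinez | Engineering | 2016 | 122369
Tina Wilson | Support | 2020 | 92729
Carol Martinez | Marketing | 2016 | 40758
Mia Martinez | Support | 2019 | 90481
Noah Johnson | Support | 2018 | 98904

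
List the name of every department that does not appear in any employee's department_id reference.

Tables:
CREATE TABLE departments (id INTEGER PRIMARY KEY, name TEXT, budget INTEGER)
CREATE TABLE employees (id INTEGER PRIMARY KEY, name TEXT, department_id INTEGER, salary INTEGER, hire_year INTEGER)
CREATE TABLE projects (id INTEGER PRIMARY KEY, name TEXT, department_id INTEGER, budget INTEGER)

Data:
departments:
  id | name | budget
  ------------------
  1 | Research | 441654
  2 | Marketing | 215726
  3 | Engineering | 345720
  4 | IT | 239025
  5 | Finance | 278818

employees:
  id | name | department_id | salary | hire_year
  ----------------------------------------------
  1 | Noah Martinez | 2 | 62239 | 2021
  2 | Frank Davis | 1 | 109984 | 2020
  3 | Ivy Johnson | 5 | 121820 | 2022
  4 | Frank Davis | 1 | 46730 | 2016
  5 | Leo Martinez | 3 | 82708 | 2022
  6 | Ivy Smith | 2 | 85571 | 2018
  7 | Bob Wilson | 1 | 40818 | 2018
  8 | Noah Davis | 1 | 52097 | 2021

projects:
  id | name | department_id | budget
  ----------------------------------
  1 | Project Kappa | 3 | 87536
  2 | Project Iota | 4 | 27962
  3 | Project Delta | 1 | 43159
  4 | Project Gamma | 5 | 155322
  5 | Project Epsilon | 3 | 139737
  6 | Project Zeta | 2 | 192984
SELECT p.name FROM departments p LEFT JOIN employees c ON c.department_id = p.id WHERE c.id IS NULL

Execution result:
IT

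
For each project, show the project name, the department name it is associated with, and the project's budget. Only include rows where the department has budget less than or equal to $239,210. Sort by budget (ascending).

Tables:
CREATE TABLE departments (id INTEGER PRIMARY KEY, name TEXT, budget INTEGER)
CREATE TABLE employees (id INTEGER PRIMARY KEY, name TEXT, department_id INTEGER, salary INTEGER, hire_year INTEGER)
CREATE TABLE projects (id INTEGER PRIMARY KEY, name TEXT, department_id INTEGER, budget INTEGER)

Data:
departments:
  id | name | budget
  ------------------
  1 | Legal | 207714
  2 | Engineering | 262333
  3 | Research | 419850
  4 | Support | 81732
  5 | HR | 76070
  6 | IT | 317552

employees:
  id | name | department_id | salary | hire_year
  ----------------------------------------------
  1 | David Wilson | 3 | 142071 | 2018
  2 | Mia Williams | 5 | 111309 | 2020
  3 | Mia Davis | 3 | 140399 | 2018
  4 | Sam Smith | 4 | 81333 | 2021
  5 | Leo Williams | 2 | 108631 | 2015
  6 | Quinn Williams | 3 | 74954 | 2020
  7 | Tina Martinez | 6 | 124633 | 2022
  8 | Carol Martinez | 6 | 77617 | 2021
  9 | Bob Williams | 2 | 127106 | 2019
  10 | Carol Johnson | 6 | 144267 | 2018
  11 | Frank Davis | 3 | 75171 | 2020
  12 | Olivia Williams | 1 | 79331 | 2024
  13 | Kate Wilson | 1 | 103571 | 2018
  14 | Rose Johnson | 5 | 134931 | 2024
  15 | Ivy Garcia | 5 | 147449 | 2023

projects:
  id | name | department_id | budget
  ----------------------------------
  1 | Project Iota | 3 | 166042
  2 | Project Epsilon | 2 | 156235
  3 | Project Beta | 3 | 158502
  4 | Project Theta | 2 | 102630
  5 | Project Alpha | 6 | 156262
SELECT c.name, p.name AS department, c.budget FROM projects c JOIN departments p ON c.department_id = p.id WHERE p.budget <= 239210 ORDER BY c.budget ASC

Execution result:
(no rows)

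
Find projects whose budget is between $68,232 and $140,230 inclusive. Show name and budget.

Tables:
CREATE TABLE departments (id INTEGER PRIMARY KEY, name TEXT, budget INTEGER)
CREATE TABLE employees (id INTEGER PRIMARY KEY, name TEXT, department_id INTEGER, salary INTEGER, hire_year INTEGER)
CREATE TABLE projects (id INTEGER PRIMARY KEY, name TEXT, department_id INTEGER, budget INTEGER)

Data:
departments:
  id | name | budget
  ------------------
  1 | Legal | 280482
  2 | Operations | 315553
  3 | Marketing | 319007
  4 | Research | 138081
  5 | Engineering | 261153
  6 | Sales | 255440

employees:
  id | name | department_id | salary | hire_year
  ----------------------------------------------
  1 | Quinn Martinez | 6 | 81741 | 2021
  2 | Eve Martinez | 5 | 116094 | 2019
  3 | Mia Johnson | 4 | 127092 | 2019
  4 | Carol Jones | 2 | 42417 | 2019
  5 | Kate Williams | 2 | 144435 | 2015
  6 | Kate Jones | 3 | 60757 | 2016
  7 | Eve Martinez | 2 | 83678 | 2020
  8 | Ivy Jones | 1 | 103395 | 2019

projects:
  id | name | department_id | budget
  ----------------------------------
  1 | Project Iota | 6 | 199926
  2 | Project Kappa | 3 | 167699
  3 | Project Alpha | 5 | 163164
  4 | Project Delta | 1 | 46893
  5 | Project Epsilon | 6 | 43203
SELECT name, budget FROM projects WHERE budget BETWEEN 68232 AND 140230

Execution result:
(no rows)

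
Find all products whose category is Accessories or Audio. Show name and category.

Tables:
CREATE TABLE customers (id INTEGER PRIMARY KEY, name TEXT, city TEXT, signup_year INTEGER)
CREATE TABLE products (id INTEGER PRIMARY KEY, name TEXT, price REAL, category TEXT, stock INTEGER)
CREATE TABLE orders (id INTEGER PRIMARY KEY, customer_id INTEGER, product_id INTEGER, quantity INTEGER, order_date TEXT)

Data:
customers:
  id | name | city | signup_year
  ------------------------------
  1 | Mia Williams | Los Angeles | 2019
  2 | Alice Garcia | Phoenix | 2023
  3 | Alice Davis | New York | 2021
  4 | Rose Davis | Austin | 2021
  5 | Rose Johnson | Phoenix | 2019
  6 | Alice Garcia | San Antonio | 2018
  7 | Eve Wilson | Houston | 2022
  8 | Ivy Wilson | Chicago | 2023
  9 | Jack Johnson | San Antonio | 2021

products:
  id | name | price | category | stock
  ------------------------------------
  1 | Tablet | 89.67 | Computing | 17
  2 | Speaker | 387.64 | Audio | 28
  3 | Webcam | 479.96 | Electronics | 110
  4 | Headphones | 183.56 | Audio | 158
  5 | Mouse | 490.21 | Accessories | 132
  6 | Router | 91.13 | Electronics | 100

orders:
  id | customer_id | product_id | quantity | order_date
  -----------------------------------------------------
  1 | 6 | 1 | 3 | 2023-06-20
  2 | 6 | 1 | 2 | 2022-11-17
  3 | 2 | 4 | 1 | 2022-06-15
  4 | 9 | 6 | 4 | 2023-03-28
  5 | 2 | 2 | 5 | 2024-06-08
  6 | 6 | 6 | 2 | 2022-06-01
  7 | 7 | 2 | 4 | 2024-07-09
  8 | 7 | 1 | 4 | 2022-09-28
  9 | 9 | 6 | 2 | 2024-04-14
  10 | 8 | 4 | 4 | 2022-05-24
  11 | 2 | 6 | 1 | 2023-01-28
SELECT name, category FROM products WHERE category IN ('Accessories', 'Audio')

Execution result:
name | category
Speaker | Audio
Headphones | Audio
Mouse | Accessories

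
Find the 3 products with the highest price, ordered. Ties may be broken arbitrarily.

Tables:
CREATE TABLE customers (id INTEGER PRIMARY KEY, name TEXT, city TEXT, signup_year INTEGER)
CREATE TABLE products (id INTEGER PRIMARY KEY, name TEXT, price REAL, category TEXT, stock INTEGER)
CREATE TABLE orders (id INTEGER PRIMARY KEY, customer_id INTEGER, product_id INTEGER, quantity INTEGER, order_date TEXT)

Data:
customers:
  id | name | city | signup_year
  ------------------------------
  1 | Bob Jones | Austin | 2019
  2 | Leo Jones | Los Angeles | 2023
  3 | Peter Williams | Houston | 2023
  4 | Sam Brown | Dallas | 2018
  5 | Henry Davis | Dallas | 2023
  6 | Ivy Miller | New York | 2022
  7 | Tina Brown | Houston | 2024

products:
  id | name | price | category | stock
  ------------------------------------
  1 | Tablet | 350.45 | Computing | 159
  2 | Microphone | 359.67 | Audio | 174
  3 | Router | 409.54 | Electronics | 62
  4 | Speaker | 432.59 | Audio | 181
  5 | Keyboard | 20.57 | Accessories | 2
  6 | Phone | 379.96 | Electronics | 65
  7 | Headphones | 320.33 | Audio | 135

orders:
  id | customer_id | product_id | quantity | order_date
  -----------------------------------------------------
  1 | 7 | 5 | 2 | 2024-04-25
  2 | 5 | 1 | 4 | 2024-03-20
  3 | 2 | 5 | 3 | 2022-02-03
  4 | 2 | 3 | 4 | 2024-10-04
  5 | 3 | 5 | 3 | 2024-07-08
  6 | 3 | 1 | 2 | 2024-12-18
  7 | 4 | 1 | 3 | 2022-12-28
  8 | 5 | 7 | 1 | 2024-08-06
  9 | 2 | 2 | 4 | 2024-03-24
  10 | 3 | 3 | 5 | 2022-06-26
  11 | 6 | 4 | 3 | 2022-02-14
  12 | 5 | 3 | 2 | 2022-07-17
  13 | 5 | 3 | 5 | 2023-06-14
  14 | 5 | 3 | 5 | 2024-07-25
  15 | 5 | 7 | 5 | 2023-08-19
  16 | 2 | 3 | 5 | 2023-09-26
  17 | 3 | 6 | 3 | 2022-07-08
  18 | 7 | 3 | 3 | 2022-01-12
SELECT name, price FROM products ORDER BY price DESC LIMIT 3

Execution result:
name | price
Speaker | 432.59
Router | 409.54
Phone | 379.96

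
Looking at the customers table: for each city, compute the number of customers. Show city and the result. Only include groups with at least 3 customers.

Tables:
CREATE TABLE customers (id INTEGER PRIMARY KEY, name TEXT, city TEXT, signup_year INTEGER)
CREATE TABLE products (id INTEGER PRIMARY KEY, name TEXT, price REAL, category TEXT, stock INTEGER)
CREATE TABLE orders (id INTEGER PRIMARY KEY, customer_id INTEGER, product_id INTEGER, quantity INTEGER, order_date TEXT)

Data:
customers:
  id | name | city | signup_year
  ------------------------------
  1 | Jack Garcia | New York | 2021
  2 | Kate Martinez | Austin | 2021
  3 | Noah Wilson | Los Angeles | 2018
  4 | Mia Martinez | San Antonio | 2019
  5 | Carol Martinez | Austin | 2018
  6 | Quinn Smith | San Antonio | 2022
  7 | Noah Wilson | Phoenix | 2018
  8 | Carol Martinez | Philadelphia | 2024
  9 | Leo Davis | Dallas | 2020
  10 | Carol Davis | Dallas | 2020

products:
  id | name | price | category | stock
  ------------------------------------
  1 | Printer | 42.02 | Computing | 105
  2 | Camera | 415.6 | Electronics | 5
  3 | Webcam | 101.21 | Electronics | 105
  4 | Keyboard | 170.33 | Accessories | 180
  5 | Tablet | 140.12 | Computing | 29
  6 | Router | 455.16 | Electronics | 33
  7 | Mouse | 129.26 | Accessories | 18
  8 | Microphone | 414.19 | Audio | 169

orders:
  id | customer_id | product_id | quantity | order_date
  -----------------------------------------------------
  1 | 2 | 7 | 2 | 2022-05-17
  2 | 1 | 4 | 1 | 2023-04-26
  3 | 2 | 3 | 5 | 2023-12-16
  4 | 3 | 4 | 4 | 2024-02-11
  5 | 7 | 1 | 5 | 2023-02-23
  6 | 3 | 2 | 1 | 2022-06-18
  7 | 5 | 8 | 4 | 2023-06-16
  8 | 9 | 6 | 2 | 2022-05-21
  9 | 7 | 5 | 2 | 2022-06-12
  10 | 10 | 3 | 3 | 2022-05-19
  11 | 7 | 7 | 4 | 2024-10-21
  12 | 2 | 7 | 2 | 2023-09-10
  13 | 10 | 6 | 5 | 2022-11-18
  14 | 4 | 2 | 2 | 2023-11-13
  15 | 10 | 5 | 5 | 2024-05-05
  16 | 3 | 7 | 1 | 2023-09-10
SELECT city, COUNT(*) AS n FROM customers GROUP BY city HAVING COUNT(*) >= 3

Execution result:
(no rows)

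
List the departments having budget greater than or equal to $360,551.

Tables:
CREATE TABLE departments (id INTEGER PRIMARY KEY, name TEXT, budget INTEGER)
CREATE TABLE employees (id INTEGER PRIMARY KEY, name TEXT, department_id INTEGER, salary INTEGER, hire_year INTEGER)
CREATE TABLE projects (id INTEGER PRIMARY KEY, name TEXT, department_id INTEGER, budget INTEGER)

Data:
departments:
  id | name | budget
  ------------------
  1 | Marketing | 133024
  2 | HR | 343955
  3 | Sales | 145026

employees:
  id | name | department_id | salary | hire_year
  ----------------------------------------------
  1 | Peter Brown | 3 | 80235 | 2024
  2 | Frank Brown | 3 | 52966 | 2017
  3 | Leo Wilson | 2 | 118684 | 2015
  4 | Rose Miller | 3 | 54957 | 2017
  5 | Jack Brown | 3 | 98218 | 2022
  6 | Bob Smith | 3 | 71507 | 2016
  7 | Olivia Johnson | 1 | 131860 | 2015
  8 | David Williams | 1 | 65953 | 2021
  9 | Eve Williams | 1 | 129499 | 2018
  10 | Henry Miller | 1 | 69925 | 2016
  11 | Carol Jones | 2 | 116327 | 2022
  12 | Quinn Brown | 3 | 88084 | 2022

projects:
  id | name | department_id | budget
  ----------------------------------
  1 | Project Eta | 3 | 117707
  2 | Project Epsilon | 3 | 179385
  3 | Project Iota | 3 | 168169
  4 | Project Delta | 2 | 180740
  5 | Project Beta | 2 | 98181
SELECT name, budget FROM departments WHERE budget >= 360551

Execution result:
(no rows)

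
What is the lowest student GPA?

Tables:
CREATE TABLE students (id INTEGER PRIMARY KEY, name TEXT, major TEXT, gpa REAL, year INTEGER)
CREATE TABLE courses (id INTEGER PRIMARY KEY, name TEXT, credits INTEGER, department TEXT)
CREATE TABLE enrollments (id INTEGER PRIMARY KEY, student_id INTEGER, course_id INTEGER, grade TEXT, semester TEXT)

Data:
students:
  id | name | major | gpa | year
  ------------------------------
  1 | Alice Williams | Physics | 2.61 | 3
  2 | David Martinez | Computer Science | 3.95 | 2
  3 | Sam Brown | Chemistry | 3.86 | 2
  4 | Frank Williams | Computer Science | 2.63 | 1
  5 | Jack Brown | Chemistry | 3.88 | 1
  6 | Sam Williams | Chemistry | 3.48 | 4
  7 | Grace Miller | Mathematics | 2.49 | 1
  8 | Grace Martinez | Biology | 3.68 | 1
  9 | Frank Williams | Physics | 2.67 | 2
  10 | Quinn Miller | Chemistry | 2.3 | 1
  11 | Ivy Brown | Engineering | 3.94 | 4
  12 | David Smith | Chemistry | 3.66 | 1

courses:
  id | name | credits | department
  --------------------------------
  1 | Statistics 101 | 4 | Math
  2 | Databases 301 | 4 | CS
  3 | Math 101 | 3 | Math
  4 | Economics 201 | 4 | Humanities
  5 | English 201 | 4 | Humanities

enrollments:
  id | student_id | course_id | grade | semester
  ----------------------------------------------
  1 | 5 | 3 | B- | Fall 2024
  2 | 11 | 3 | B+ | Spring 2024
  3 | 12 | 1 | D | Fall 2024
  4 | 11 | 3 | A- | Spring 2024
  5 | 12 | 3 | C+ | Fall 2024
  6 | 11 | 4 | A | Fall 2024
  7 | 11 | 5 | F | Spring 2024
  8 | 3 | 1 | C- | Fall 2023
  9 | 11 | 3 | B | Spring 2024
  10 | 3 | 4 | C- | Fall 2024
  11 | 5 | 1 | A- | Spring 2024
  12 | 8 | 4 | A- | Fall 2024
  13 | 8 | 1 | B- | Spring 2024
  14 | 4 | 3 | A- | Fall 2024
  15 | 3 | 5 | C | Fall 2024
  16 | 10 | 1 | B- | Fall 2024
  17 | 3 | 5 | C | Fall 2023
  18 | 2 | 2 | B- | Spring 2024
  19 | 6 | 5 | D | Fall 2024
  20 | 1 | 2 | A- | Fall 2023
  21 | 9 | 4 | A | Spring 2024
SELECT MIN(gpa) FROM students

Execution result:
2.30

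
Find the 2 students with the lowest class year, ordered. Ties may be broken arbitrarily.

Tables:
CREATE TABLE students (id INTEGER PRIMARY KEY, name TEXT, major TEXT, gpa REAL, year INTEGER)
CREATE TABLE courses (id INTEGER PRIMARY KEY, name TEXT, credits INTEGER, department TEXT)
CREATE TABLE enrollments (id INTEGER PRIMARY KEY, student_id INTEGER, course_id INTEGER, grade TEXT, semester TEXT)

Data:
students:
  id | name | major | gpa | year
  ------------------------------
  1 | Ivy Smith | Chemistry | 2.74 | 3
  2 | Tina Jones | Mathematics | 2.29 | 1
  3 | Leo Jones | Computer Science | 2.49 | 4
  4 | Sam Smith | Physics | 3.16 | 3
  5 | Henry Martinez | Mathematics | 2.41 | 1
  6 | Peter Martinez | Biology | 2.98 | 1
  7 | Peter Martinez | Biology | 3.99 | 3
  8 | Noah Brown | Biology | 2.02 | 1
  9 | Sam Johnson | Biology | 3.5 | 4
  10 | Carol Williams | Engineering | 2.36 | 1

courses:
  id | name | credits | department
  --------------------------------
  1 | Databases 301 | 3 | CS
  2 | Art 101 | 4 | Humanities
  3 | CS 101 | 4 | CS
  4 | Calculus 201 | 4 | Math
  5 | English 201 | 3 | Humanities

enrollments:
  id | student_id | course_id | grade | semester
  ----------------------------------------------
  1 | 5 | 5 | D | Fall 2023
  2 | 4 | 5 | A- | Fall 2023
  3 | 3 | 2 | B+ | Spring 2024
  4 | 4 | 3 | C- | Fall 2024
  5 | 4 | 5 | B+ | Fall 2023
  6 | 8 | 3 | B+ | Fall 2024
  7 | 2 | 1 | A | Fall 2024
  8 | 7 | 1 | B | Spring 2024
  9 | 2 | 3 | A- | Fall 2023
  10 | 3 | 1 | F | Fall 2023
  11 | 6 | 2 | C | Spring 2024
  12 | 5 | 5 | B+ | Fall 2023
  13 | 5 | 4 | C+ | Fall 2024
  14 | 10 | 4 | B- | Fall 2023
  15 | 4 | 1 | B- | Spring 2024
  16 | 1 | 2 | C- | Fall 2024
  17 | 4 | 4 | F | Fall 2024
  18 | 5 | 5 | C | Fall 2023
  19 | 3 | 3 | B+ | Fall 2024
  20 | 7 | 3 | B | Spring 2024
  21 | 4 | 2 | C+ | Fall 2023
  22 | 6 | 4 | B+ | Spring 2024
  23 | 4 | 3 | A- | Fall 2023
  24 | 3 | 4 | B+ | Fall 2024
SELECT name, year FROM students ORDER BY year ASC LIMIT 2

Execution result:
name | year
Tina Jones | 1
Henry Martinez | 1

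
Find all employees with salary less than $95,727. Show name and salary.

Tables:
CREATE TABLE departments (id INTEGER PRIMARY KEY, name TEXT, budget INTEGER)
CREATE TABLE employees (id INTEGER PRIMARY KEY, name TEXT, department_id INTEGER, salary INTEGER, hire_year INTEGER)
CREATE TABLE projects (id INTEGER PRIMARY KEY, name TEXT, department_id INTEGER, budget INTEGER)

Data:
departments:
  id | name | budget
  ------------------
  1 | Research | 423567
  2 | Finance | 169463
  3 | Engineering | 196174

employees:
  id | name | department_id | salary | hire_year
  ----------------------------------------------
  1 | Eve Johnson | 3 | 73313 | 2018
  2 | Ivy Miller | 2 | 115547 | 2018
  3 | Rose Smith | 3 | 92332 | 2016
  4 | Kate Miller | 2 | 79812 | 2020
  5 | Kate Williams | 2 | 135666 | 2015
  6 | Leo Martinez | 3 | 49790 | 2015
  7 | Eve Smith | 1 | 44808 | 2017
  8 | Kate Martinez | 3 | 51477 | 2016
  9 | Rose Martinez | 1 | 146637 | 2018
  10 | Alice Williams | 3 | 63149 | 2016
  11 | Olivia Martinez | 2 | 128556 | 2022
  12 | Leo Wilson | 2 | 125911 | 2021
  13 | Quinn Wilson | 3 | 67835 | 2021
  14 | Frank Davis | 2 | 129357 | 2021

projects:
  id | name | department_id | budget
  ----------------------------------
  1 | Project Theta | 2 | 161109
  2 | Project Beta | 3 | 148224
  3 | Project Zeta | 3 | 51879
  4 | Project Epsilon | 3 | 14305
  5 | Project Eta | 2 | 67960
SELECT name, salary FROM employees WHERE salary < 95727

Execution result:
name | salary
Eve Johnson | 73313
Rose Smith | 92332
Kate Miller | 79812
Leo Martinez | 49790
Eve Smith | 44808
Kate Martinez | 51477
Alice Williams | 63149
Quinn Wilson | 67835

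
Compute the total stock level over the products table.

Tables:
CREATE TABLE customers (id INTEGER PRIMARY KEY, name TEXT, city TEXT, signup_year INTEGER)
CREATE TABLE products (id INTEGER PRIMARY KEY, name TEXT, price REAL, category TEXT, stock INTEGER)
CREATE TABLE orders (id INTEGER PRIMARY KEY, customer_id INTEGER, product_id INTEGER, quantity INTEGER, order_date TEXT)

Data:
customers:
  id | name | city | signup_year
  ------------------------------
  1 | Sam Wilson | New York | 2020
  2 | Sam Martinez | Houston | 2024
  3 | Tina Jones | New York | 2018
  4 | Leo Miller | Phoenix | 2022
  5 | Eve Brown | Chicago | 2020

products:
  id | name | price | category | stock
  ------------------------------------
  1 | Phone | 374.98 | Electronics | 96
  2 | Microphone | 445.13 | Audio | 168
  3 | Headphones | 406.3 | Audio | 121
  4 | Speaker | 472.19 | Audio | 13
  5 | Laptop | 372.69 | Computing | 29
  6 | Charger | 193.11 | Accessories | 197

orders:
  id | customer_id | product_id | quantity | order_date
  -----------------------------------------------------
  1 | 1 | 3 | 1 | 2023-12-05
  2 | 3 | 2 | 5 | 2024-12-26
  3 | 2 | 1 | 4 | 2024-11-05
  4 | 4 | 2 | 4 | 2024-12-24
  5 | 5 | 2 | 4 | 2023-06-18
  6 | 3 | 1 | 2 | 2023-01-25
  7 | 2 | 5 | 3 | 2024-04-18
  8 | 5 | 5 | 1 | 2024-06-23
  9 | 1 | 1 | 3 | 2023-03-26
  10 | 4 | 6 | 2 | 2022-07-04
SELECT SUM(stock) FROM products

Execution result:
624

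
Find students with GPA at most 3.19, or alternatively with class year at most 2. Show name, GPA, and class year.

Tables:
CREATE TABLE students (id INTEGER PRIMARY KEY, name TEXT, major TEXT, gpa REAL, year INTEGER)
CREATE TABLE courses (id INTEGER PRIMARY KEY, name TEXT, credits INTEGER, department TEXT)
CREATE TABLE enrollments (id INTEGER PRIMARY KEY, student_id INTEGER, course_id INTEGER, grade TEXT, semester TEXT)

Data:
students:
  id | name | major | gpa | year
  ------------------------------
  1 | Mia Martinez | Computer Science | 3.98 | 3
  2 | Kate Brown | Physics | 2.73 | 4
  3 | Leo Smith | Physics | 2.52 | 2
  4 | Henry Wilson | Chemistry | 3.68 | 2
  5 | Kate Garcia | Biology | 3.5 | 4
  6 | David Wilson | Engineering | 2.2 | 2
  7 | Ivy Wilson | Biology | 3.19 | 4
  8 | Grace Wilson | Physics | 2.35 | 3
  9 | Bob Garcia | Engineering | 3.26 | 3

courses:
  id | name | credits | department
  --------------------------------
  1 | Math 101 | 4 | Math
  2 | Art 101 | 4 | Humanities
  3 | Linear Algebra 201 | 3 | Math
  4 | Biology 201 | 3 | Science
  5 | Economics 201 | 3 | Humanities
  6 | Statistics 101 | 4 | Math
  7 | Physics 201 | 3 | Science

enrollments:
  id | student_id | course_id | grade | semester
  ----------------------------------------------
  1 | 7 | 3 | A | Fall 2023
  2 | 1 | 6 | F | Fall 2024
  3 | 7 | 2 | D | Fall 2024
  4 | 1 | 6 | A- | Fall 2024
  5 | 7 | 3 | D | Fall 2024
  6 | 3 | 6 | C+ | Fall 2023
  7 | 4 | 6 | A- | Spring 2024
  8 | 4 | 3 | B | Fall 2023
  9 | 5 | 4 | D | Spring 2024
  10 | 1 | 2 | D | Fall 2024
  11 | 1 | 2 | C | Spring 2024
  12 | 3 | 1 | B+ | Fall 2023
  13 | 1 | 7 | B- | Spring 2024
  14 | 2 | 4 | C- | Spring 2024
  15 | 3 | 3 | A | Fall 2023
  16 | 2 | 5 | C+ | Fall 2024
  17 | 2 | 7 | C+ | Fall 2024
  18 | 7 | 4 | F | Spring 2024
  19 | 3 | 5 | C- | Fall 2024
SELECT name, gpa, year FROM students WHERE gpa <= 3.19 OR year <= 2

Execution result:
name | gpa | year
Kate Brown | 2.73 | 4
Leo Smith | 2.52 | 2
Henry Wilson | 3.68 | 2
David Wilson | 2.20 | 2
Ivy Wilson | 3.19 | 4
Grace Wilson | 2.35 | 3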